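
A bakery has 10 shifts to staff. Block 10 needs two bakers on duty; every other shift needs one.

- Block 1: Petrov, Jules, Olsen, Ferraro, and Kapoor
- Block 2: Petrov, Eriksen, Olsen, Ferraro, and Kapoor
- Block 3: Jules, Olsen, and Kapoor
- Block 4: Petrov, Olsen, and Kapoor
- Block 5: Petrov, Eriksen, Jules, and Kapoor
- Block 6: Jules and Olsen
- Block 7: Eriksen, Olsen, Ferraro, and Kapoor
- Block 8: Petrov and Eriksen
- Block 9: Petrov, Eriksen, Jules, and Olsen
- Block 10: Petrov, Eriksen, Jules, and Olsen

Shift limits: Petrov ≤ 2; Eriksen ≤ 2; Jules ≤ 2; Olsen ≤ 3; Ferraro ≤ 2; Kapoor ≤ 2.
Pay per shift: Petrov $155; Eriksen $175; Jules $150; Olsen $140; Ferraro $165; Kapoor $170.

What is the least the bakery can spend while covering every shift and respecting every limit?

Picking the cheapest available baker for each shift independently would cost $1575, but that ignores the shift limits.
An optimal schedule: Block 1→Ferraro, Block 2→Kapoor, Block 3→Olsen, Block 4→Olsen, Block 5→Kapoor, Block 6→Olsen, Block 7→Ferraro, Block 8→Petrov, Block 9→Jules, Block 10→Jules+Petrov.
Total: 165 + 170 + 140 + 140 + 170 + 140 + 165 + 155 + 150 + 150 + 155 = $1700.

$1700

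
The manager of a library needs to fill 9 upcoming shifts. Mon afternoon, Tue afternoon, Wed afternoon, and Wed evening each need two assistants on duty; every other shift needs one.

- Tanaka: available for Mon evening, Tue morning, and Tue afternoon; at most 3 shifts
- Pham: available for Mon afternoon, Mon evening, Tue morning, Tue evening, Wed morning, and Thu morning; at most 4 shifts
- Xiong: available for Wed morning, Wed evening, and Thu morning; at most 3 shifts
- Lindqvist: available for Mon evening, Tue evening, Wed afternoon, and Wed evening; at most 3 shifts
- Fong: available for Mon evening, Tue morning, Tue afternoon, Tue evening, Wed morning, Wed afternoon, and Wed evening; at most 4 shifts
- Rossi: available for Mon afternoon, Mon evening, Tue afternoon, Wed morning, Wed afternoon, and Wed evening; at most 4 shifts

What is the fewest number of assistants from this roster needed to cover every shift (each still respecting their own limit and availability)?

4

13 slots to fill and no one can take more than 4, so at least ⌈13/4⌉ = 4 assistants are needed.
Tanaka, Pham, Lindqvist, and Rossi alone can cover everything: Mon afternoon→Pham+Rossi, Mon evening→Tanaka, Tue morning→Tanaka, Tue afternoon→Tanaka+Rossi, Tue evening→Pham, Wed morning→Pham, Wed afternoon→Lindqvist+Rossi, Wed evening→Lindqvist+Rossi, Thu morning→Pham.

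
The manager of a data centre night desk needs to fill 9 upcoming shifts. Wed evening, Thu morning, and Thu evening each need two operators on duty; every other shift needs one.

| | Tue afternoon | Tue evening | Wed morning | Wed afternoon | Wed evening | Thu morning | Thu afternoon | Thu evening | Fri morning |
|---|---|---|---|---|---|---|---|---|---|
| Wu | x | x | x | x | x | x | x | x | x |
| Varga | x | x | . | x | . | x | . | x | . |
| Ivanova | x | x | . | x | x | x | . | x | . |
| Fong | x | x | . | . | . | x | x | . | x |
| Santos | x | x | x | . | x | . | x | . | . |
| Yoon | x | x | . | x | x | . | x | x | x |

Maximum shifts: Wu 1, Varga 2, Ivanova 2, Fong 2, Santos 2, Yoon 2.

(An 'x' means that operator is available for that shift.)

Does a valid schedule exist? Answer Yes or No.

No

Total capacity is 1+2+2+2+2+2 = 11 but 12 worker-slots are needed — infeasible.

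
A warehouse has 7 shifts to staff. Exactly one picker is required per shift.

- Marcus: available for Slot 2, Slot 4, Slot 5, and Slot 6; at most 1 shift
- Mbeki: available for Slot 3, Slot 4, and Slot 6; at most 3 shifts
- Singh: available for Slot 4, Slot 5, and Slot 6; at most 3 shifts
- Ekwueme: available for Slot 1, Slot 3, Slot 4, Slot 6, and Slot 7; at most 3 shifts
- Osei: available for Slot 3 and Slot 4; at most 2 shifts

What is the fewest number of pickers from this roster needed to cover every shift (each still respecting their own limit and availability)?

3

7 slots to fill and no one can take more than 3, so at least ⌈7/3⌉ = 3 pickers are needed.
Marcus, Singh, and Ekwueme alone can cover everything: Slot 1→Ekwueme, Slot 2→Marcus, Slot 3→Ekwueme, Slot 4→Singh, Slot 5→Singh, Slot 6→Singh, Slot 7→Ekwueme.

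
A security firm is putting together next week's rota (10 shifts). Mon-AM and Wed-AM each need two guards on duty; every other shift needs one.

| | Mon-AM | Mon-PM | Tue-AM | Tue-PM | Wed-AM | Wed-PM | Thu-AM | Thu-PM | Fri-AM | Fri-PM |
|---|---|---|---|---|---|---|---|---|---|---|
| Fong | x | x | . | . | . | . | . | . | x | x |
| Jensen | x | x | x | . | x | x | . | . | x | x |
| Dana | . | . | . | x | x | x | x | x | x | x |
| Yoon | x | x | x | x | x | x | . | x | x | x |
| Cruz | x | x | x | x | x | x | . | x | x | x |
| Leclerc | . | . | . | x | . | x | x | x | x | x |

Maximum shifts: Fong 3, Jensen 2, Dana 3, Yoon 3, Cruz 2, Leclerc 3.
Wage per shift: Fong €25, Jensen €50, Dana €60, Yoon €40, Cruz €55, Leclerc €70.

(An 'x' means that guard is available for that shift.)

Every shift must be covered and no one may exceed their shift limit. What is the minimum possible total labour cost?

€525

Picking the cheapest available guard for each shift independently would cost €450, but that ignores the shift limits.
An optimal schedule: Mon-AM→Fong+Jensen, Mon-PM→Fong, Tue-AM→Yoon, Tue-PM→Yoon, Wed-AM→Cruz+Dana, Wed-PM→Jensen, Thu-AM→Dana, Thu-PM→Yoon, Fri-AM→Fong, Fri-PM→Cruz.
Total: 25 + 50 + 25 + 40 + 40 + 55 + 60 + 50 + 60 + 40 + 25 + 55 = €525.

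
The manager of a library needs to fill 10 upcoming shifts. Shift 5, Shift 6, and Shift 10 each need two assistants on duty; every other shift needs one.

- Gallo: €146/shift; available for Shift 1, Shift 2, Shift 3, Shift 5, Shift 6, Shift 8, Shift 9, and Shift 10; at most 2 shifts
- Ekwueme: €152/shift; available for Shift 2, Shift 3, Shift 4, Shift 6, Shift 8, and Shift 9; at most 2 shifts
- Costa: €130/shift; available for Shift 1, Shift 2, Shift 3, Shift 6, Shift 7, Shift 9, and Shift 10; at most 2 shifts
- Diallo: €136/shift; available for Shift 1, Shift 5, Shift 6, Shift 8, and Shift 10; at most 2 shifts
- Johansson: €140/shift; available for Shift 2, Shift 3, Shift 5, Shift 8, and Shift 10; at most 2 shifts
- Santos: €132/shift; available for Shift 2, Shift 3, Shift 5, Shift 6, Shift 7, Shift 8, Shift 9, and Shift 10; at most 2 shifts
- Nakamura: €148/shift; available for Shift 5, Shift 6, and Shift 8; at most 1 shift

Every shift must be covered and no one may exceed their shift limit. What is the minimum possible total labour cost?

€1820

Shift 4 can only be covered by Ekwueme, so that assignment is forced.
Picking the cheapest available assistant for each shift independently would cost €1726, but that ignores the shift limits.
An optimal schedule: Shift 1→Gallo, Shift 2→Ekwueme, Shift 3→Costa, Shift 4→Ekwueme, Shift 5→Diallo+Johansson, Shift 6→Santos+Nakamura, Shift 7→Costa, Shift 8→Diallo, Shift 9→Gallo, Shift 10→Johansson+Santos.
Total: 146 + 152 + 130 + 152 + 136 + 140 + 132 + 148 + 130 + 136 + 146 + 140 + 132 = €1820.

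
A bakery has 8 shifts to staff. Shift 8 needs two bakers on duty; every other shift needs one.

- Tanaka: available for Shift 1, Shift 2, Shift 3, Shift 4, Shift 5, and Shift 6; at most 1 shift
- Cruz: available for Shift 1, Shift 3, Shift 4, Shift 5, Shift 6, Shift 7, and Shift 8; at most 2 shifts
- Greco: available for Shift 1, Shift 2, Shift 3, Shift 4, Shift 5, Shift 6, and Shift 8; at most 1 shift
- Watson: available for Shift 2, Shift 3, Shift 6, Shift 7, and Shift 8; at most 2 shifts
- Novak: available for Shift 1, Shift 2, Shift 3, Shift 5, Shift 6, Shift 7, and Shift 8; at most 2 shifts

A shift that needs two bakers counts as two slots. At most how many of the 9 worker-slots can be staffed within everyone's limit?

8

Total capacity across all bakers is 1+2+1+2+2 = 8, and 9 slots are needed, so at most 8 can be filled.
An assignment achieving 8: Shift 1→Cruz, Shift 2→Greco, Shift 3→Watson, Shift 4→Tanaka, Shift 5→Novak, Shift 7→Cruz, Shift 8→Watson+Novak.
Loads: Tanaka 1/1, Cruz 2/2, Greco 1/1, Watson 2/2, Novak 2/2.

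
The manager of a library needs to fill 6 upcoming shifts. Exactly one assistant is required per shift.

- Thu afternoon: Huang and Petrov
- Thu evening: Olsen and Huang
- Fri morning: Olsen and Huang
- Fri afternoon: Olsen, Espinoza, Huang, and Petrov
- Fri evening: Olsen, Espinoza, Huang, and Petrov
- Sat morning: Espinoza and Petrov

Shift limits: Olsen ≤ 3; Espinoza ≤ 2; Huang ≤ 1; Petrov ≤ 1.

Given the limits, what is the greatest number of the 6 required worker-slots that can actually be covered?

6

Total capacity across all assistants is 3+2+1+1 = 7, and 6 slots are needed, so at most 6 can be filled.
An assignment achieving 6: Thu afternoon→Huang, Thu evening→Olsen, Fri morning→Olsen, Fri afternoon→Olsen, Fri evening→Espinoza, Sat morning→Espinoza.
Loads: Olsen 3/3, Espinoza 2/2, Huang 1/1, Petrov 0/1.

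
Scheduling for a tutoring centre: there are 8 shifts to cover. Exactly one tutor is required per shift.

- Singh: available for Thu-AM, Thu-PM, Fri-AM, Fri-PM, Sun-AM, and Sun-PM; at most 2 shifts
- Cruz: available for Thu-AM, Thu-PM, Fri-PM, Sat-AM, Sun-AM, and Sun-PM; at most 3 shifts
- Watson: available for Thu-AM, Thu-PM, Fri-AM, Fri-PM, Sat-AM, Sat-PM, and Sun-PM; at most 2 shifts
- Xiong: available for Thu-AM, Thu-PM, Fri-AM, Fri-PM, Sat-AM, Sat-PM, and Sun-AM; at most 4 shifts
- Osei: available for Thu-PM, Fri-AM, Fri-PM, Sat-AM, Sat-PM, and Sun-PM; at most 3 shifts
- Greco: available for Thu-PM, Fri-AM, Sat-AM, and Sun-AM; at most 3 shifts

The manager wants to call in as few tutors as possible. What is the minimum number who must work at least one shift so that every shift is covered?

8 slots to fill and no one can take more than 4, so at least ⌈8/4⌉ = 2 tutors are needed.
Any 2 tutors together have capacity at most 4+3 = 7 < 8 slots, so 2 can never suffice.
Singh, Cruz, and Xiong alone can cover everything: Thu-AM→Cruz, Thu-PM→Cruz, Fri-AM→Singh, Fri-PM→Xiong, Sat-AM→Cruz, Sat-PM→Xiong, Sun-AM→Xiong, Sun-PM→Singh.

3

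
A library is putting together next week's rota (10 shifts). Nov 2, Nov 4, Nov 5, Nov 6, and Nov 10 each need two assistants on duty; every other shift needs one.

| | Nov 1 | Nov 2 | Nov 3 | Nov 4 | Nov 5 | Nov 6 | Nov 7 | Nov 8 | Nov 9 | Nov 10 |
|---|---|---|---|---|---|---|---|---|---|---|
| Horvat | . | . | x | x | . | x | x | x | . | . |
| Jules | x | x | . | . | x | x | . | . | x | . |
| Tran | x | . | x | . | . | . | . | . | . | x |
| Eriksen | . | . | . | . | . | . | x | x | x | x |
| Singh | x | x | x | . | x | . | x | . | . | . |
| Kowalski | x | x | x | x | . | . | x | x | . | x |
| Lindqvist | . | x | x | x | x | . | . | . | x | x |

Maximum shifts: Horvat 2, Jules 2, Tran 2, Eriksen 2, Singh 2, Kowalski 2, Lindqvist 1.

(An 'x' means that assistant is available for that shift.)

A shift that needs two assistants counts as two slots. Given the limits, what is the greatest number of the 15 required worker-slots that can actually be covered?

Total capacity across all assistants is 2+2+2+2+2+2+1 = 13, and 15 slots are needed, so at most 13 can be filled.
An assignment achieving 13: Nov 1→Tran, Nov 2→Singh+Kowalski, Nov 4→Horvat+Kowalski, Nov 5→Jules+Singh, Nov 6→Horvat+Jules, Nov 8→Eriksen, Nov 9→Eriksen, Nov 10→Tran+Lindqvist.
Loads: Horvat 2/2, Jules 2/2, Tran 2/2, Eriksen 2/2, Singh 2/2, Kowalski 2/2, Lindqvist 1/1.

13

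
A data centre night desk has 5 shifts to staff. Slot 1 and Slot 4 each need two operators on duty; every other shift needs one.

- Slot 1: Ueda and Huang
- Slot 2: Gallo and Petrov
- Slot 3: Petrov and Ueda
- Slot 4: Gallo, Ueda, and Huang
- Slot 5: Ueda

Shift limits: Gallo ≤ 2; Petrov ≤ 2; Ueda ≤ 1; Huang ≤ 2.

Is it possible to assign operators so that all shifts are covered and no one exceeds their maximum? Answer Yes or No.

Total capacity is 7 and 7 slots are needed, so capacity alone doesn't rule it out.
Shifts {Slot 1, Slot 5} need 3 worker-slots in total, but the operators available for any of those shifts (Ueda and Huang) can supply at most 2 among them. So no valid schedule exists.

No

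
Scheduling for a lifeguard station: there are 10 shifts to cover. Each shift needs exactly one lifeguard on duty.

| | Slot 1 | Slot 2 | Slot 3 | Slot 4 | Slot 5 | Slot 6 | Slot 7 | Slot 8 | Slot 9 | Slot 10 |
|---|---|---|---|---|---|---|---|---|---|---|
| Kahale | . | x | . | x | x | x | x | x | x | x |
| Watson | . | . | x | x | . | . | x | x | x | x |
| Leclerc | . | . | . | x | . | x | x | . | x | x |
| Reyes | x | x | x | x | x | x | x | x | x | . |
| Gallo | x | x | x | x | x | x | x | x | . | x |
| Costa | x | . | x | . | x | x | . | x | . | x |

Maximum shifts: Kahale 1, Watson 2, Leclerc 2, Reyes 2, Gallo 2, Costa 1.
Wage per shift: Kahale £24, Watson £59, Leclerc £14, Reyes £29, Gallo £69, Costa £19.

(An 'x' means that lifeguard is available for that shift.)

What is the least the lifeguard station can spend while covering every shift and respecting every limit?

£385

Picking the cheapest available lifeguard for each shift independently would cost £170, but that ignores the shift limits.
An optimal schedule: Slot 1→Reyes, Slot 2→Kahale, Slot 3→Watson, Slot 4→Leclerc, Slot 5→Reyes, Slot 6→Leclerc, Slot 7→Gallo, Slot 8→Gallo, Slot 9→Watson, Slot 10→Costa.
Total: 29 + 24 + 59 + 14 + 29 + 14 + 69 + 69 + 59 + 19 = £385.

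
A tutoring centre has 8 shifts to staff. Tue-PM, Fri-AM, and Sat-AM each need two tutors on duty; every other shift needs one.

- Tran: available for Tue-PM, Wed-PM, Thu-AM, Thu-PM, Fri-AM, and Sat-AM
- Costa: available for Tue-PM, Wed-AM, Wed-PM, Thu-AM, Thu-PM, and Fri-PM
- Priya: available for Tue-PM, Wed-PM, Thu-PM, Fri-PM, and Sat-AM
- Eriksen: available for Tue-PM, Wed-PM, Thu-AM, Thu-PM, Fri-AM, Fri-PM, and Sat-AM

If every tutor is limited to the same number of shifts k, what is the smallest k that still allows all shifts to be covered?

3

With 4 tutors and 11 worker-slots to fill, someone must work at least ⌈11/4⌉ = 3 shifts, so k ≥ 3.
k = 3 works: Tue-PM→Priya+Eriksen, Wed-AM→Costa, Wed-PM→Costa, Thu-AM→Tran, Thu-PM→Priya, Fri-AM→Tran+Eriksen, Fri-PM→Costa, Sat-AM→Tran+Priya.
Loads: Tran 3, Costa 3, Priya 3, Eriksen 2 — all ≤ 3.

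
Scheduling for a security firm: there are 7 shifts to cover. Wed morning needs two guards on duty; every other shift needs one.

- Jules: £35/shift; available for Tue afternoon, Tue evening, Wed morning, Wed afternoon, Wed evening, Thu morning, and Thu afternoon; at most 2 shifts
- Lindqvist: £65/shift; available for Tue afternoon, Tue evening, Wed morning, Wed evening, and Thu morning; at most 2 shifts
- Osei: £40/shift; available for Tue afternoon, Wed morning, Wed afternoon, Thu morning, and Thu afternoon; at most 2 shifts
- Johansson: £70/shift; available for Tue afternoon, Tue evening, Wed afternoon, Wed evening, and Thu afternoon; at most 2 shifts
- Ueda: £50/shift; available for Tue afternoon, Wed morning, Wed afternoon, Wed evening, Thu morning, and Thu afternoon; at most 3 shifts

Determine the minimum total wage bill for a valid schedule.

Picking the cheapest available guard for each shift independently would cost £285, but that ignores the shift limits.
An optimal schedule: Tue afternoon→Ueda, Tue evening→Jules, Wed morning→Ueda+Lindqvist, Wed afternoon→Jules, Wed evening→Ueda, Thu morning→Osei, Thu afternoon→Osei.
Total: 50 + 35 + 50 + 65 + 35 + 50 + 40 + 40 = £365.

£365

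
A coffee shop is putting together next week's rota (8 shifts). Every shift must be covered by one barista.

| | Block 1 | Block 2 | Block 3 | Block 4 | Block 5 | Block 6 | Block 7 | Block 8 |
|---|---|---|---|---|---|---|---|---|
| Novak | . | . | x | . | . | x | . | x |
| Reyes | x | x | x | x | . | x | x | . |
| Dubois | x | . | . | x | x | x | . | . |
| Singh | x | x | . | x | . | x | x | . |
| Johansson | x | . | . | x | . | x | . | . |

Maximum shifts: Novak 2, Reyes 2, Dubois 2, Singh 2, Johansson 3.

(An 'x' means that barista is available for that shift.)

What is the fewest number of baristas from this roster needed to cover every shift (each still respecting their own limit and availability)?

4

8 slots to fill and no one can take more than 3, so at least ⌈8/3⌉ = 3 baristas are needed.
Any 3 baristas together have capacity at most 3+2+2 = 7 < 8 slots, so 3 can never suffice.
Novak, Reyes, Dubois, and Singh alone can cover everything: Block 1→Dubois, Block 2→Reyes, Block 3→Novak, Block 4→Singh, Block 5→Dubois, Block 6→Singh, Block 7→Reyes, Block 8→Novak.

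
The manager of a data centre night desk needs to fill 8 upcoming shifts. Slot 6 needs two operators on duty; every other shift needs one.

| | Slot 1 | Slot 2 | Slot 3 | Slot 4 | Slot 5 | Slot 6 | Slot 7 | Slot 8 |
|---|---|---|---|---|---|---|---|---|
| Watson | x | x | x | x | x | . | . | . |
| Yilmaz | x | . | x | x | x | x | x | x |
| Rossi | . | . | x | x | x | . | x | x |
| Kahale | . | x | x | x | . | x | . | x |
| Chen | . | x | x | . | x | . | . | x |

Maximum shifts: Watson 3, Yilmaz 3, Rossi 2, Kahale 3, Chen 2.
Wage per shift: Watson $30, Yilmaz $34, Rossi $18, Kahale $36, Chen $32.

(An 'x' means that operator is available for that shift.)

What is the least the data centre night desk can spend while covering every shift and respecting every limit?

$260

Slot 6 can only be covered by Yilmaz and Kahale, so that assignment is forced.
Picking the cheapest available operator for each shift independently would cost $220, but that ignores the shift limits.
An optimal schedule: Slot 1→Watson, Slot 2→Watson, Slot 3→Chen, Slot 4→Rossi, Slot 5→Watson, Slot 6→Yilmaz+Kahale, Slot 7→Rossi, Slot 8→Chen.
Total: 30 + 30 + 32 + 18 + 30 + 34 + 36 + 18 + 32 = $260.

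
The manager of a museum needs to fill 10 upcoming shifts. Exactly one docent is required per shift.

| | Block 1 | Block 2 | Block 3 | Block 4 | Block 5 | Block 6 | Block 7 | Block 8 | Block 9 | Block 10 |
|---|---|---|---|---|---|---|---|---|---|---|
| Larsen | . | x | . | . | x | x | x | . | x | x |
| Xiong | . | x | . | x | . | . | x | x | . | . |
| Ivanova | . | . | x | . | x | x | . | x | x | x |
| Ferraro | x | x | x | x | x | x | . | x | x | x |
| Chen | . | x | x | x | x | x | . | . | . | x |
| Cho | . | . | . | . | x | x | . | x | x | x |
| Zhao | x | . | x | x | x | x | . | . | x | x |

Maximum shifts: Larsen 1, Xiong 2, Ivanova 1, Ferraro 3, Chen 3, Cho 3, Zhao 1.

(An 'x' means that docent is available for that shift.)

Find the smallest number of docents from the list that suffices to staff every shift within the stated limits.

10 slots to fill and no one can take more than 3, so at least ⌈10/3⌉ = 4 docents are needed.
Larsen, Ferraro, Chen, and Cho alone can cover everything: Block 1→Ferraro, Block 2→Chen, Block 3→Ferraro, Block 4→Ferraro, Block 5→Chen, Block 6→Chen, Block 7→Larsen, Block 8→Cho, Block 9→Cho, Block 10→Cho.

4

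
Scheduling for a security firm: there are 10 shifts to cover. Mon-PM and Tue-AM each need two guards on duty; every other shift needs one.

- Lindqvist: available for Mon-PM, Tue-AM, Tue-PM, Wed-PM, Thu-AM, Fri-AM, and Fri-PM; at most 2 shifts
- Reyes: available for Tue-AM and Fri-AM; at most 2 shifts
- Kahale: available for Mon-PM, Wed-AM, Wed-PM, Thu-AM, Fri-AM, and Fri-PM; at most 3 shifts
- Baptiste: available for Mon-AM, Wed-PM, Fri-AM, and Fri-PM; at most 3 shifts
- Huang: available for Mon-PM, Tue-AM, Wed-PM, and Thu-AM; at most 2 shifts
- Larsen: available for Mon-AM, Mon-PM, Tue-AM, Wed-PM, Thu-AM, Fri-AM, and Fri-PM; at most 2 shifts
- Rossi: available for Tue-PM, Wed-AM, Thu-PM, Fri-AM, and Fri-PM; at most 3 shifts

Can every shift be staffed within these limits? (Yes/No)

Yes

Thu-PM can only be covered by Rossi, so that assignment is forced.
One valid schedule: Mon-AM→Baptiste, Mon-PM→Huang+Larsen, Tue-AM→Reyes+Huang, Tue-PM→Lindqvist, Wed-AM→Kahale, Wed-PM→Kahale, Thu-AM→Lindqvist, Thu-PM→Rossi, Fri-AM→Reyes, Fri-PM→Kahale.
Loads: Lindqvist 2/2, Reyes 2/2, Kahale 3/3, Baptiste 1/3, Huang 2/2, Larsen 1/2, Rossi 1/3 — all within limits.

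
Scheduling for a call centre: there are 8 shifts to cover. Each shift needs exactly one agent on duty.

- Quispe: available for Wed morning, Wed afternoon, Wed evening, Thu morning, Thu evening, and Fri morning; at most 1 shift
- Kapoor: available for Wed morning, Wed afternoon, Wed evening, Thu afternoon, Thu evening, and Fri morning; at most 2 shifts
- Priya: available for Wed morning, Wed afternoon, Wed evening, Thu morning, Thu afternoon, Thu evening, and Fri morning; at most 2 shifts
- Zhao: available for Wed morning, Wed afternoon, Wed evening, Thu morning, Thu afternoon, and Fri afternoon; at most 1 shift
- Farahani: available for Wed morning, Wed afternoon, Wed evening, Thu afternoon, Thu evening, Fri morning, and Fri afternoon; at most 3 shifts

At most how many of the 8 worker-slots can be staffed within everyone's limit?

8

Total capacity across all agents is 1+2+2+1+3 = 9, and 8 slots are needed, so at most 8 can be filled.
An assignment achieving 8: Wed morning→Priya, Wed afternoon→Farahani, Wed evening→Farahani, Thu morning→Quispe, Thu afternoon→Kapoor, Thu evening→Kapoor, Fri morning→Priya, Fri afternoon→Zhao.
Loads: Quispe 1/1, Kapoor 2/2, Priya 2/2, Zhao 1/1, Farahani 2/3.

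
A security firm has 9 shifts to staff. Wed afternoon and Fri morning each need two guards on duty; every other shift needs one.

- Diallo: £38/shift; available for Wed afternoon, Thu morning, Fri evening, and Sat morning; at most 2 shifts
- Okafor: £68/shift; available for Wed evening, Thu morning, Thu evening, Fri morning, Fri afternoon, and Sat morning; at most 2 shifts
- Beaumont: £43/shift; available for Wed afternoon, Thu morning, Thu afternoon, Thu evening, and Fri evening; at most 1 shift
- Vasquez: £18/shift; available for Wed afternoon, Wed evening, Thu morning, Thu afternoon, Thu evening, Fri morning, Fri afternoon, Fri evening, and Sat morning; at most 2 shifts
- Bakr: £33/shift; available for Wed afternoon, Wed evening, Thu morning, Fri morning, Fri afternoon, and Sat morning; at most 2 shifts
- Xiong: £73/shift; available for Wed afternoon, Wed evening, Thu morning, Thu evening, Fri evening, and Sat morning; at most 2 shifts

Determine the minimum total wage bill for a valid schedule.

£503

Picking the cheapest available guard for each shift independently would cost £228, but that ignores the shift limits.
An optimal schedule: Wed afternoon→Bakr+Xiong, Wed evening→Vasquez, Thu morning→Bakr, Thu afternoon→Beaumont, Thu evening→Xiong, Fri morning→Okafor+Vasquez, Fri afternoon→Okafor, Fri evening→Diallo, Sat morning→Diallo.
Total: 33 + 73 + 18 + 33 + 43 + 73 + 68 + 18 + 68 + 38 + 38 = £503.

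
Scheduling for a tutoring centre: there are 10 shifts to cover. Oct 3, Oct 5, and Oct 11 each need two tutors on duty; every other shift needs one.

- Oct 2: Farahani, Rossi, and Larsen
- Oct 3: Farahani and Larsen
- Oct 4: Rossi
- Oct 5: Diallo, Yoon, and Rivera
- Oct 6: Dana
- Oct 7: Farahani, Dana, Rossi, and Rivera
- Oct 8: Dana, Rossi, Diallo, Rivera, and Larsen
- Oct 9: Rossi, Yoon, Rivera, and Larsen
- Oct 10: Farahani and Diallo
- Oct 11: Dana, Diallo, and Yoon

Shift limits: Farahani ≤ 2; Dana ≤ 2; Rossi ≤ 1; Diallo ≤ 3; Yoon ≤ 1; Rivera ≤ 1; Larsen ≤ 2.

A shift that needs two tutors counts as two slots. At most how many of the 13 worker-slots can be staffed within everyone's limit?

Total capacity across all tutors is 2+2+1+3+1+1+2 = 12, and 13 slots are needed, so at most 12 can be filled.
An assignment achieving 12: Oct 2→Larsen, Oct 3→Farahani+Larsen, Oct 4→Rossi, Oct 5→Diallo+Yoon, Oct 6→Dana, Oct 7→Rivera, Oct 8→Diallo, Oct 10→Farahani, Oct 11→Dana+Diallo.
Loads: Farahani 2/2, Dana 2/2, Rossi 1/1, Diallo 3/3, Yoon 1/1, Rivera 1/1, Larsen 2/2.

12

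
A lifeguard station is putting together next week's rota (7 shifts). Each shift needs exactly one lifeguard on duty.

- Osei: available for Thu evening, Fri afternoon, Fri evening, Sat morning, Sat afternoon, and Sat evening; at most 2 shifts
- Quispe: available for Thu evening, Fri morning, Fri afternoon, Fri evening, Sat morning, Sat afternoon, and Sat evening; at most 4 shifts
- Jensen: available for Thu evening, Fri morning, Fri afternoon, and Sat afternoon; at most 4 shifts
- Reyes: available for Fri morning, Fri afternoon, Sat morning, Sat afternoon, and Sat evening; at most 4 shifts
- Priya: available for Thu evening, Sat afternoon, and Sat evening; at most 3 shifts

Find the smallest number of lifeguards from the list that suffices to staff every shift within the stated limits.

2

7 slots to fill and no one can take more than 4, so at least ⌈7/4⌉ = 2 lifeguards are needed.
Quispe and Jensen alone can cover everything: Thu evening→Quispe, Fri morning→Jensen, Fri afternoon→Jensen, Fri evening→Quispe, Sat morning→Quispe, Sat afternoon→Jensen, Sat evening→Quispe.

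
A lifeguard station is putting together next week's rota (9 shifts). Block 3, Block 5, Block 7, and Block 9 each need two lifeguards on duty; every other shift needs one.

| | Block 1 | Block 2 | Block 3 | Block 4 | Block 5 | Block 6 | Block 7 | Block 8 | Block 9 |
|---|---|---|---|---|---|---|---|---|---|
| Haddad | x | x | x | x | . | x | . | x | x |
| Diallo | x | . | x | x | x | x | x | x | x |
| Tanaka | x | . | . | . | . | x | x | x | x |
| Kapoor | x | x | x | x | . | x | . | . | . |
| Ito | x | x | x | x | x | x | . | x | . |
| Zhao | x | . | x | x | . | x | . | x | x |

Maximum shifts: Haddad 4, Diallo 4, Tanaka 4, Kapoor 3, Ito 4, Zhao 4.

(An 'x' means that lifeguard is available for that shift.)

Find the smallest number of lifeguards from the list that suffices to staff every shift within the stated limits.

13 slots to fill and no one can take more than 4, so at least ⌈13/4⌉ = 4 lifeguards are needed.
Haddad, Diallo, Tanaka, and Ito alone can cover everything: Block 1→Tanaka, Block 2→Haddad, Block 3→Haddad+Diallo, Block 4→Haddad, Block 5→Diallo+Ito, Block 6→Tanaka, Block 7→Diallo+Tanaka, Block 8→Tanaka, Block 9→Haddad+Diallo.

4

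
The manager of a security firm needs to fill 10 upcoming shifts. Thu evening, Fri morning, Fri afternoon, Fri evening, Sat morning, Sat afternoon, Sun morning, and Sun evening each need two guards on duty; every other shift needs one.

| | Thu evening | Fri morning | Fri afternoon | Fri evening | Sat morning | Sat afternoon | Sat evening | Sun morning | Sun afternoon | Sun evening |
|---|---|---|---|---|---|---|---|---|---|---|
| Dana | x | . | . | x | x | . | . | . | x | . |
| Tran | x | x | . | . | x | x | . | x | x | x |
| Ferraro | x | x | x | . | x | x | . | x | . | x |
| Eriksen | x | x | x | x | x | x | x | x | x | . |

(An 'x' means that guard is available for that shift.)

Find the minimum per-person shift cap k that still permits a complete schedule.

With 4 guards and 18 worker-slots to fill, someone must work at least ⌈18/4⌉ = 5 shifts, so k ≥ 5.
k = 5 works: Thu evening→Dana+Tran, Fri morning→Tran+Ferraro, Fri afternoon→Ferraro+Eriksen, Fri evening→Dana+Eriksen, Sat morning→Dana+Eriksen, Sat afternoon→Tran+Ferraro, Sat evening→Eriksen, Sun morning→Tran+Ferraro, Sun afternoon→Dana, Sun evening→Tran+Ferraro.
Loads: Dana 4, Tran 5, Ferraro 5, Eriksen 4 — all ≤ 5.

5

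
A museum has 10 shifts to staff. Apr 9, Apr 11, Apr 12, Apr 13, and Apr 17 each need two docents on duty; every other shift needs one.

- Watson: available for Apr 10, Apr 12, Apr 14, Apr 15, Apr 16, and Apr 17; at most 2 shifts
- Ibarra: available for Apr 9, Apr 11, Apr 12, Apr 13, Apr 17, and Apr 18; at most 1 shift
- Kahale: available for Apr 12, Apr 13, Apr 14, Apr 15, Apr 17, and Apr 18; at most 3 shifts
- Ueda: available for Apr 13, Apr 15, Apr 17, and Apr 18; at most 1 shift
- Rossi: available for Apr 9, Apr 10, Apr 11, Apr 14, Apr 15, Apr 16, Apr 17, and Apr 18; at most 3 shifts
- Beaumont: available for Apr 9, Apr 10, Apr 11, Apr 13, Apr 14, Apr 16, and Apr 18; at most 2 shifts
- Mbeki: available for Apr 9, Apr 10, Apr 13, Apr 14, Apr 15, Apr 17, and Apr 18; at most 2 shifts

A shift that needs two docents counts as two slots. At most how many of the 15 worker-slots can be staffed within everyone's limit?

14

Total capacity across all docents is 2+1+3+1+3+2+2 = 14, and 15 slots are needed, so at most 14 can be filled.
An assignment achieving 14: Apr 9→Rossi+Beaumont, Apr 10→Rossi, Apr 11→Ibarra+Rossi, Apr 12→Watson+Kahale, Apr 13→Kahale+Ueda, Apr 14→Kahale, Apr 15→Mbeki, Apr 16→Watson, Apr 17→Mbeki, Apr 18→Beaumont.
Loads: Watson 2/2, Ibarra 1/1, Kahale 3/3, Ueda 1/1, Rossi 3/3, Beaumont 2/2, Mbeki 2/2.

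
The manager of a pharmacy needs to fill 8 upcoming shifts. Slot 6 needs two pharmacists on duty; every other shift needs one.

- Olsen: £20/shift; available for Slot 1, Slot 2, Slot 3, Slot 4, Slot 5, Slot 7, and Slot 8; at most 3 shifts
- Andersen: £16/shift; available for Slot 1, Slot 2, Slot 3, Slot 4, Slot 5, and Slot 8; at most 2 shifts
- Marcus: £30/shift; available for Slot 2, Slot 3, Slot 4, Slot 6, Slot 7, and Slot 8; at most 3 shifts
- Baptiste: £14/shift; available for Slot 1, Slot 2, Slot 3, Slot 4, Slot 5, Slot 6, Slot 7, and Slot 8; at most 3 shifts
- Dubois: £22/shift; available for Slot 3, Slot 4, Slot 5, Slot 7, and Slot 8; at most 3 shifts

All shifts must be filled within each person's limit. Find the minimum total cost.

Slot 6 can only be covered by Marcus and Baptiste, so that assignment is forced.
Picking the cheapest available pharmacist for each shift independently would cost £142, but that ignores the shift limits.
An optimal schedule: Slot 1→Baptiste, Slot 2→Baptiste, Slot 3→Andersen, Slot 4→Olsen, Slot 5→Andersen, Slot 6→Baptiste+Marcus, Slot 7→Olsen, Slot 8→Olsen.
Total: 14 + 14 + 16 + 20 + 16 + 14 + 30 + 20 + 20 = £164.

£164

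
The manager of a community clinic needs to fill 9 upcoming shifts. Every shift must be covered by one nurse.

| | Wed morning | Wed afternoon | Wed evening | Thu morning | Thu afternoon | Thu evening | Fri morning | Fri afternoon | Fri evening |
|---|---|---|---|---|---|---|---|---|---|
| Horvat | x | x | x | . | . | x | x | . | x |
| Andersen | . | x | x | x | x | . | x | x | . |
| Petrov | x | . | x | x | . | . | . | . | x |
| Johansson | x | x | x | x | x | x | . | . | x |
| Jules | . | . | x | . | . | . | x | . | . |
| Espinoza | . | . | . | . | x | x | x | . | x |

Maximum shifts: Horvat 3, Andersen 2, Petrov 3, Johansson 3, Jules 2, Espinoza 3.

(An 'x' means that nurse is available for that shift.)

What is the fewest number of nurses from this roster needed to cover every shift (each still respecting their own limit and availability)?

4

9 slots to fill and no one can take more than 3, so at least ⌈9/3⌉ = 3 nurses are needed.
No set of 3 nurses can cover every shift (each such set leaves at least one shift with no one available or exceeds a cap).
Horvat, Andersen, Petrov, and Johansson alone can cover everything: Wed morning→Horvat, Wed afternoon→Johansson, Wed evening→Petrov, Thu morning→Petrov, Thu afternoon→Andersen, Thu evening→Horvat, Fri morning→Horvat, Fri afternoon→Andersen, Fri evening→Petrov.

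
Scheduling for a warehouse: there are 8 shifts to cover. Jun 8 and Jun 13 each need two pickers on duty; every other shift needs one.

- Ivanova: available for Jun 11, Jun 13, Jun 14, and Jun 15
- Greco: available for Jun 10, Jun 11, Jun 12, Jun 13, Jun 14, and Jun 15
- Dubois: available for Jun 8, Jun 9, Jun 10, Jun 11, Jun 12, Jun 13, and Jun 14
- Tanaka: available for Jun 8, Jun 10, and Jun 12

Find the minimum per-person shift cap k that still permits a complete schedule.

With 4 pickers and 10 worker-slots to fill, someone must work at least ⌈10/4⌉ = 3 shifts, so k ≥ 3.
k = 3 works: Jun 8→Dubois+Tanaka, Jun 9→Dubois, Jun 10→Greco, Jun 11→Ivanova, Jun 12→Greco, Jun 13→Ivanova+Greco, Jun 14→Dubois, Jun 15→Ivanova.
Loads: Ivanova 3, Greco 3, Dubois 3, Tanaka 1 — all ≤ 3.

3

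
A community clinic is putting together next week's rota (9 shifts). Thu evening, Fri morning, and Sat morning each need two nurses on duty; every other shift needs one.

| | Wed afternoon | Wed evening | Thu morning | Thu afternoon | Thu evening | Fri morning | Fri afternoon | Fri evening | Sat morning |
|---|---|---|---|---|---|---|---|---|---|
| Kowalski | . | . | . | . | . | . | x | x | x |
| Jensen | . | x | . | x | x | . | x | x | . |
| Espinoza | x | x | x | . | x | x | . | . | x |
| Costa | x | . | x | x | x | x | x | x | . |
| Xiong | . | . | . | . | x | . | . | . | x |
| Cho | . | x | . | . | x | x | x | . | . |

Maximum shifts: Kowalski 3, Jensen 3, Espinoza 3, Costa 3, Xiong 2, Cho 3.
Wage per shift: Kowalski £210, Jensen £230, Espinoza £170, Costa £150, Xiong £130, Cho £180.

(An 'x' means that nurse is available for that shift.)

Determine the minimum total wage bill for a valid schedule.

£1970

Picking the cheapest available nurse for each shift independently would cost £1820, but that ignores the shift limits.
An optimal schedule: Wed afternoon→Costa, Wed evening→Espinoza, Thu morning→Costa, Thu afternoon→Costa, Thu evening→Xiong+Cho, Fri morning→Espinoza+Cho, Fri afternoon→Cho, Fri evening→Kowalski, Sat morning→Xiong+Espinoza.
Total: 150 + 170 + 150 + 150 + 130 + 180 + 170 + 180 + 180 + 210 + 130 + 170 = £1970.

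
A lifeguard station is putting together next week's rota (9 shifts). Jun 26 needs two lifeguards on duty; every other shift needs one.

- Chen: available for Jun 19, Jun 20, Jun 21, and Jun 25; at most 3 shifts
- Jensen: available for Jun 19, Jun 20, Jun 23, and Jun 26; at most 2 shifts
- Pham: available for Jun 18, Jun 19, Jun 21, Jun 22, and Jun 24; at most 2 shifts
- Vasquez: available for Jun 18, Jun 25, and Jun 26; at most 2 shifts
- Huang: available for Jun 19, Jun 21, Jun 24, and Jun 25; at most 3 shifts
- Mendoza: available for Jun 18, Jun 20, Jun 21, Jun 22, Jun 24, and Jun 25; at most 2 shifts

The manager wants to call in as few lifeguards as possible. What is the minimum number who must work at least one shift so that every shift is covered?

10 slots to fill and no one can take more than 3, so at least ⌈10/3⌉ = 4 lifeguards are needed.
No set of 4 lifeguards can cover every shift (each such set leaves at least one shift with no one available or exceeds a cap).
Chen, Jensen, Pham, Vasquez, and Huang alone can cover everything: Jun 18→Pham, Jun 19→Huang, Jun 20→Chen, Jun 21→Chen, Jun 22→Pham, Jun 23→Jensen, Jun 24→Huang, Jun 25→Chen, Jun 26→Jensen+Vasquez.

5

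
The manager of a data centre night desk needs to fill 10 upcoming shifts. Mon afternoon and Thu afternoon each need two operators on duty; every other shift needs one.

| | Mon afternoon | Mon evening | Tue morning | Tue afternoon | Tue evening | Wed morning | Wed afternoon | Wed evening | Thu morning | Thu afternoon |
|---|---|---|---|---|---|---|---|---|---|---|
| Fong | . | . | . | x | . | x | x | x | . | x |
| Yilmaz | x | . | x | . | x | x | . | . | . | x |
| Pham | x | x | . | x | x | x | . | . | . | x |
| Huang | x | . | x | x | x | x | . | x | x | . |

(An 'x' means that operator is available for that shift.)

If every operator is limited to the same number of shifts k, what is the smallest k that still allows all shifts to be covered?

3

With 4 operators and 12 worker-slots to fill, someone must work at least ⌈12/4⌉ = 3 shifts, so k ≥ 3.
k = 3 works: Mon afternoon→Yilmaz+Pham, Mon evening→Pham, Tue morning→Yilmaz, Tue afternoon→Fong, Tue evening→Huang, Wed morning→Huang, Wed afternoon→Fong, Wed evening→Fong, Thu morning→Huang, Thu afternoon→Yilmaz+Pham.
Loads: Fong 3, Yilmaz 3, Pham 3, Huang 3 — all ≤ 3.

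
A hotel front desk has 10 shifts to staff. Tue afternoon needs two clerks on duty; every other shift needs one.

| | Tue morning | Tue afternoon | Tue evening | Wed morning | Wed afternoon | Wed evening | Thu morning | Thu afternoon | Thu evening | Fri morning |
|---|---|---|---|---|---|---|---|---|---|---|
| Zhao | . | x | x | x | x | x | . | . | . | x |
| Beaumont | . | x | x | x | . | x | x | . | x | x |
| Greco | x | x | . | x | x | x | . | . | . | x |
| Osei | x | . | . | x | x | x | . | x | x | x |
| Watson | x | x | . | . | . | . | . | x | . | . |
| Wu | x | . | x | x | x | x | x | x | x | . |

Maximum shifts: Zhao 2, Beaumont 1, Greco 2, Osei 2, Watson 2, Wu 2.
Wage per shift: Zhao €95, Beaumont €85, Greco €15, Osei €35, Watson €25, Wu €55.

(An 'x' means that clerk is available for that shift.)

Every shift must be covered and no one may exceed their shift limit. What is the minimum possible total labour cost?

Picking the cheapest available clerk for each shift independently would cost €285, but that ignores the shift limits.
An optimal schedule: Tue morning→Watson, Tue afternoon→Greco+Watson, Tue evening→Zhao, Wed morning→Wu, Wed afternoon→Zhao, Wed evening→Wu, Thu morning→Beaumont, Thu afternoon→Osei, Thu evening→Osei, Fri morning→Greco.
Total: 25 + 15 + 25 + 95 + 55 + 95 + 55 + 85 + 35 + 35 + 15 = €535.

€535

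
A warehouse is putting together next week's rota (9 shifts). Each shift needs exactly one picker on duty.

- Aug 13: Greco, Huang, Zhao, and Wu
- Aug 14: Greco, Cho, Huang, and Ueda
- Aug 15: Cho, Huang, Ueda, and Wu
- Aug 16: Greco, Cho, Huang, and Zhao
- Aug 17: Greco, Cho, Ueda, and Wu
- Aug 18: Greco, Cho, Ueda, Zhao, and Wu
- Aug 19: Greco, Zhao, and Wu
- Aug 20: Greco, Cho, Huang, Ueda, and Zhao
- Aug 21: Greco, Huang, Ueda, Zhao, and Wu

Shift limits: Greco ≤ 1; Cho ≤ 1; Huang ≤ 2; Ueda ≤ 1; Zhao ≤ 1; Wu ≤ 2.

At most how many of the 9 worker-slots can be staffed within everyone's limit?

8

Total capacity across all pickers is 1+1+2+1+1+2 = 8, and 9 slots are needed, so at most 8 can be filled.
An assignment achieving 8: Aug 13→Huang, Aug 14→Cho, Aug 15→Huang, Aug 16→Zhao, Aug 17→Ueda, Aug 18→Wu, Aug 19→Greco, Aug 21→Wu.
Loads: Greco 1/1, Cho 1/1, Huang 2/2, Ueda 1/1, Zhao 1/1, Wu 2/2.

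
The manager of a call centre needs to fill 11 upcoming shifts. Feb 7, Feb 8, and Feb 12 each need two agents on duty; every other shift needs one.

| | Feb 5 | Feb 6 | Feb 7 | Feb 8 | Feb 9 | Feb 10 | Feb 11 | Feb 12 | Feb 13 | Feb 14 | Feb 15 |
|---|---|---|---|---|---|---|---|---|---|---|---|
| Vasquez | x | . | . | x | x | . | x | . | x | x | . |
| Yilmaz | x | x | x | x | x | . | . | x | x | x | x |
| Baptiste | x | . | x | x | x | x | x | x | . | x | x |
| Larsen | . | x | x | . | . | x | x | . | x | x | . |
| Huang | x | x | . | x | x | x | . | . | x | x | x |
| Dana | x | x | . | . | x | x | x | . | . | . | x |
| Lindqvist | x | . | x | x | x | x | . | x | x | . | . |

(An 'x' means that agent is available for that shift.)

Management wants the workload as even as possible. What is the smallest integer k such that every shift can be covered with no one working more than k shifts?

With 7 agents and 14 worker-slots to fill, someone must work at least ⌈14/7⌉ = 2 shifts, so k ≥ 2.
k = 2 works: Feb 5→Dana, Feb 6→Yilmaz, Feb 7→Larsen+Lindqvist, Feb 8→Huang+Lindqvist, Feb 9→Dana, Feb 10→Larsen, Feb 11→Vasquez, Feb 12→Yilmaz+Baptiste, Feb 13→Vasquez, Feb 14→Huang, Feb 15→Baptiste.
Loads: Vasquez 2, Yilmaz 2, Baptiste 2, Larsen 2, Huang 2, Dana 2, Lindqvist 2 — all ≤ 2.

2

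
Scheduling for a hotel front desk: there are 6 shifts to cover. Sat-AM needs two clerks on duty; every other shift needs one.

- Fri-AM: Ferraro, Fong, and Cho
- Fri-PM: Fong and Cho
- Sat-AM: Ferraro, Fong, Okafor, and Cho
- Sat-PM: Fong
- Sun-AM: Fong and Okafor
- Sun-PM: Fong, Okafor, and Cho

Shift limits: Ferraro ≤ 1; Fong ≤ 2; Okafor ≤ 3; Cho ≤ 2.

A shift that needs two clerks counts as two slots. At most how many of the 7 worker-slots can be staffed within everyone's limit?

Total capacity across all clerks is 1+2+3+2 = 8, and 7 slots are needed, so at most 7 can be filled.
An assignment achieving 7: Fri-AM→Ferraro, Fri-PM→Fong, Sat-AM→Okafor+Cho, Sat-PM→Fong, Sun-AM→Okafor, Sun-PM→Okafor.
Loads: Ferraro 1/1, Fong 2/2, Okafor 3/3, Cho 1/2.

7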